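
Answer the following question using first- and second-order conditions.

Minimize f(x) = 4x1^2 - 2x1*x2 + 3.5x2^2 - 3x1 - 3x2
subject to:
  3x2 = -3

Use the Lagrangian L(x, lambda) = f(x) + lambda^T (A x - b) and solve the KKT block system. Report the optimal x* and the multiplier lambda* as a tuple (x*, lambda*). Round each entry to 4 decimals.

Form the Lagrangian:
  L(x, lambda) = (1/2) x^T Q x + c^T x + lambda^T (A x - b)
Stationarity (grad_x L = 0): Q x + c + A^T lambda = 0.
Primal feasibility: A x = b.

This gives the KKT block system:
  [ Q   A^T ] [ x     ]   [-c ]
  [ A    0  ] [ lambda ] = [ b ]

Solving the linear system:
  x*      = (0.125, -1)
  lambda* = (3.4167)
  f(x*)   = 6.4375

x* = (0.125, -1), lambda* = (3.4167)


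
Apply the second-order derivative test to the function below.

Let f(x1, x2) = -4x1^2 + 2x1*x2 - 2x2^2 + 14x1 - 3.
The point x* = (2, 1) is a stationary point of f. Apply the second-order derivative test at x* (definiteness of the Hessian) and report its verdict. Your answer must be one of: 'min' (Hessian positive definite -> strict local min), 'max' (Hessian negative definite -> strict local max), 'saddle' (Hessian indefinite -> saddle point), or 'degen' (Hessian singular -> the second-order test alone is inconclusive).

Compute the Hessian H = grad^2 f:
  H = [[-8, 2], [2, -4]]
Verify stationarity: grad f(x*) = H x* + g = (0, 0).
Eigenvalues of H: -8.8284, -3.1716.
Both eigenvalues < 0, so H is negative definite -> x* is a strict local max.

max


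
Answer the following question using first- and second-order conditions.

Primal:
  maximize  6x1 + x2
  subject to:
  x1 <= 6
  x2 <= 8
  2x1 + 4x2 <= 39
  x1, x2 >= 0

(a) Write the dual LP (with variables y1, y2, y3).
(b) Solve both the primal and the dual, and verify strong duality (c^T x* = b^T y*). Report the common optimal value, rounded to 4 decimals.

The standard primal-dual pair for 'max c^T x s.t. A x <= b, x >= 0' is:
  Dual:  min b^T y  s.t.  A^T y >= c,  y >= 0.

So the dual LP is:
  minimize  6y1 + 8y2 + 39y3
  subject to:
    y1 + 2y3 >= 6
    y2 + 4y3 >= 1
    y1, y2, y3 >= 0

Solving the primal: x* = (6, 6.75).
  primal value c^T x* = 42.75.
Solving the dual: y* = (5.5, 0, 0.25).
  dual value b^T y* = 42.75.
Strong duality: c^T x* = b^T y*. Confirmed.

42.75


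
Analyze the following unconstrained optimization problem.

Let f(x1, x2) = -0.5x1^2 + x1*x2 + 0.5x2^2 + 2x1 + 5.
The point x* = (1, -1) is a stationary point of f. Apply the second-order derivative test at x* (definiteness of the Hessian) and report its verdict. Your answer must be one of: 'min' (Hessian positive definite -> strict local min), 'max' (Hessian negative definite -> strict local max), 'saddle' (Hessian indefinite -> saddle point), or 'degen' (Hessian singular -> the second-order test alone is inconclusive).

Compute the Hessian H = grad^2 f:
  H = [[-1, 1], [1, 1]]
Verify stationarity: grad f(x*) = H x* + g = (0, 0).
Eigenvalues of H: -1.4142, 1.4142.
Eigenvalues have mixed signs, so H is indefinite -> x* is a saddle point.

saddle


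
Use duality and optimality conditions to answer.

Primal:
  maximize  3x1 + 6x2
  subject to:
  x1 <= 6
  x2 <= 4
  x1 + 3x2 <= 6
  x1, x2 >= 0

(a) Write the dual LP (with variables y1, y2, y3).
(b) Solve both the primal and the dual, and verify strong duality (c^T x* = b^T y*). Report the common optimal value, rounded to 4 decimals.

The standard primal-dual pair for 'max c^T x s.t. A x <= b, x >= 0' is:
  Dual:  min b^T y  s.t.  A^T y >= c,  y >= 0.

So the dual LP is:
  minimize  6y1 + 4y2 + 6y3
  subject to:
    y1 + y3 >= 3
    y2 + 3y3 >= 6
    y1, y2, y3 >= 0

Solving the primal: x* = (6, 0).
  primal value c^T x* = 18.
Solving the dual: y* = (1, 0, 2).
  dual value b^T y* = 18.
Strong duality: c^T x* = b^T y*. Confirmed.

18


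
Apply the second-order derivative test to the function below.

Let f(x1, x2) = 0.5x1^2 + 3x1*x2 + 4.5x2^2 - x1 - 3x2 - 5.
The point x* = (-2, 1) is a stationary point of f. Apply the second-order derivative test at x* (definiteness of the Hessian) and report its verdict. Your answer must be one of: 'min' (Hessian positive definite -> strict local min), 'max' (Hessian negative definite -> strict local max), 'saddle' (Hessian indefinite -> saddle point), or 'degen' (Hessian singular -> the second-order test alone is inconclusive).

Compute the Hessian H = grad^2 f:
  H = [[1, 3], [3, 9]]
Verify stationarity: grad f(x*) = H x* + g = (0, 0).
Eigenvalues of H: 0, 10.
H has a zero eigenvalue (singular; positive semidefinite but not definite), so H is neither positive definite, negative definite, nor indefinite. The second-order test alone is inconclusive -> degen.
(Indeed, f is constant along the null direction of H through x*, so x* is not a strict local extremum.)

degen


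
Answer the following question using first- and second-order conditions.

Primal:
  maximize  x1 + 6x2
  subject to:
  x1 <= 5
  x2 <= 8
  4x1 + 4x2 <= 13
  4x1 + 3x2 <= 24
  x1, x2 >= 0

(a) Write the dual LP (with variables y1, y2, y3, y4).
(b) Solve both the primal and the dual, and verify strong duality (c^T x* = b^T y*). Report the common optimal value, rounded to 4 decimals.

The standard primal-dual pair for 'max c^T x s.t. A x <= b, x >= 0' is:
  Dual:  min b^T y  s.t.  A^T y >= c,  y >= 0.

So the dual LP is:
  minimize  5y1 + 8y2 + 13y3 + 24y4
  subject to:
    y1 + 4y3 + 4y4 >= 1
    y2 + 4y3 + 3y4 >= 6
    y1, y2, y3, y4 >= 0

Solving the primal: x* = (0, 3.25).
  primal value c^T x* = 19.5.
Solving the dual: y* = (0, 0, 1.5, 0).
  dual value b^T y* = 19.5.
Strong duality: c^T x* = b^T y*. Confirmed.

19.5


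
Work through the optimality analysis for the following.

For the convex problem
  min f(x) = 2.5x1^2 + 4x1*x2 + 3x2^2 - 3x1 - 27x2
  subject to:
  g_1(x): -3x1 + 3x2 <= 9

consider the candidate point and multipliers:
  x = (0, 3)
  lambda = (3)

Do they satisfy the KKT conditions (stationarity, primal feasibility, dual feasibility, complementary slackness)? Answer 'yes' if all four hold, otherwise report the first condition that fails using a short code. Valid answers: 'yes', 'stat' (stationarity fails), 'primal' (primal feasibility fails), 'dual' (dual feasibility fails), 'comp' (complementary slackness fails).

Gradient of f: grad f(x) = Q x + c = (9, -9)
Constraint values g_i(x) = a_i^T x - b_i:
  g_1((0, 3)) = 0
Stationarity residual: grad f(x) + sum_i lambda_i a_i = (0, 0)
  -> stationarity OK
Primal feasibility (all g_i <= 0): OK
Dual feasibility (all lambda_i >= 0): OK
Complementary slackness (lambda_i * g_i(x) = 0 for all i): OK

Verdict: yes, KKT holds.

yes


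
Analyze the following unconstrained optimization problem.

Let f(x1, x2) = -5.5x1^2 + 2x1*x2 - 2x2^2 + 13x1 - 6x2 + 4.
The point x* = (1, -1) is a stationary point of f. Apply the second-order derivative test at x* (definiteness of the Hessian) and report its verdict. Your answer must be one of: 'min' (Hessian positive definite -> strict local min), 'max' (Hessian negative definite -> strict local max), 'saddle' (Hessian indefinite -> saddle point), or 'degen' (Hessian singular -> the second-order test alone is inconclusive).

Compute the Hessian H = grad^2 f:
  H = [[-11, 2], [2, -4]]
Verify stationarity: grad f(x*) = H x* + g = (0, 0).
Eigenvalues of H: -11.5311, -3.4689.
Both eigenvalues < 0, so H is negative definite -> x* is a strict local max.

max


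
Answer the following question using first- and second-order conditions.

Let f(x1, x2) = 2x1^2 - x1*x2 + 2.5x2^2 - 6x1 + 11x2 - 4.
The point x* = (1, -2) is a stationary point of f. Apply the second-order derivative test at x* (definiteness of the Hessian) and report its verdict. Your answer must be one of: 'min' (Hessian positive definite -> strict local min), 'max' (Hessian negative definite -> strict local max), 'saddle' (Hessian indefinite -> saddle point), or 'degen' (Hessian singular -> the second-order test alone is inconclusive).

Compute the Hessian H = grad^2 f:
  H = [[4, -1], [-1, 5]]
Verify stationarity: grad f(x*) = H x* + g = (0, 0).
Eigenvalues of H: 3.382, 5.618.
Both eigenvalues > 0, so H is positive definite -> x* is a strict local min.

min


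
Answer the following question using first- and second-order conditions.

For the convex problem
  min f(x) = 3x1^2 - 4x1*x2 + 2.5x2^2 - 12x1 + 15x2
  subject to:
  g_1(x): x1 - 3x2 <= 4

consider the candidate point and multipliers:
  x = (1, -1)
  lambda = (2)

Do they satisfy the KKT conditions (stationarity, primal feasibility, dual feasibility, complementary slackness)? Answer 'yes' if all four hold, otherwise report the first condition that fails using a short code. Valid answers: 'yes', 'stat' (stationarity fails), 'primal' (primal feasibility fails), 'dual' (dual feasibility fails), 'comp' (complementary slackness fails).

Gradient of f: grad f(x) = Q x + c = (-2, 6)
Constraint values g_i(x) = a_i^T x - b_i:
  g_1((1, -1)) = 0
Stationarity residual: grad f(x) + sum_i lambda_i a_i = (0, 0)
  -> stationarity OK
Primal feasibility (all g_i <= 0): OK
Dual feasibility (all lambda_i >= 0): OK
Complementary slackness (lambda_i * g_i(x) = 0 for all i): OK

Verdict: yes, KKT holds.

yes


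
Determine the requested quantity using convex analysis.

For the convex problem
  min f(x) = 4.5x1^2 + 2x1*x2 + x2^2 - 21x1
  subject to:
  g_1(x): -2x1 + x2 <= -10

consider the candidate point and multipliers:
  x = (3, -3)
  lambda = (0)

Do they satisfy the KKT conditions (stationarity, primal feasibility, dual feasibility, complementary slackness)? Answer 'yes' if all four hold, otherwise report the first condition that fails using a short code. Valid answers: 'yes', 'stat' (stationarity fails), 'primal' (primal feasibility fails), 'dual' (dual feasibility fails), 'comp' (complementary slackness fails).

Gradient of f: grad f(x) = Q x + c = (0, 0)
Constraint values g_i(x) = a_i^T x - b_i:
  g_1((3, -3)) = 1
Stationarity residual: grad f(x) + sum_i lambda_i a_i = (0, 0)
  -> stationarity OK
Primal feasibility (all g_i <= 0): FAILS
Dual feasibility (all lambda_i >= 0): OK
Complementary slackness (lambda_i * g_i(x) = 0 for all i): OK

Verdict: the first failing condition is primal_feasibility -> primal.

primal


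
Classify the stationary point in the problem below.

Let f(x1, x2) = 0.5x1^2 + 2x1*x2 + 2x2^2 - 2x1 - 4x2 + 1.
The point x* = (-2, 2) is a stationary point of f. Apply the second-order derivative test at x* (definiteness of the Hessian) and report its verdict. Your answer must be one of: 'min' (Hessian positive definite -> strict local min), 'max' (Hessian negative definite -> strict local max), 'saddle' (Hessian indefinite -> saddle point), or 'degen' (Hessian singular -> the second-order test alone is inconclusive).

Compute the Hessian H = grad^2 f:
  H = [[1, 2], [2, 4]]
Verify stationarity: grad f(x*) = H x* + g = (0, 0).
Eigenvalues of H: 0, 5.
H has a zero eigenvalue (singular; positive semidefinite but not definite), so H is neither positive definite, negative definite, nor indefinite. The second-order test alone is inconclusive -> degen.
(Indeed, f is constant along the null direction of H through x*, so x* is not a strict local extremum.)

degen


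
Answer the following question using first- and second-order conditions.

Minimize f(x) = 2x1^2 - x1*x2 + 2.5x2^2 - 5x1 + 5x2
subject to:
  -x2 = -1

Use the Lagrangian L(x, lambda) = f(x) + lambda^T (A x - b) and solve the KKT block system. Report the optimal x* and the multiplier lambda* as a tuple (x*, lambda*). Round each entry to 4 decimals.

Form the Lagrangian:
  L(x, lambda) = (1/2) x^T Q x + c^T x + lambda^T (A x - b)
Stationarity (grad_x L = 0): Q x + c + A^T lambda = 0.
Primal feasibility: A x = b.

This gives the KKT block system:
  [ Q   A^T ] [ x     ]   [-c ]
  [ A    0  ] [ lambda ] = [ b ]

Solving the linear system:
  x*      = (1.5, 1)
  lambda* = (8.5)
  f(x*)   = 3

x* = (1.5, 1), lambda* = (8.5)


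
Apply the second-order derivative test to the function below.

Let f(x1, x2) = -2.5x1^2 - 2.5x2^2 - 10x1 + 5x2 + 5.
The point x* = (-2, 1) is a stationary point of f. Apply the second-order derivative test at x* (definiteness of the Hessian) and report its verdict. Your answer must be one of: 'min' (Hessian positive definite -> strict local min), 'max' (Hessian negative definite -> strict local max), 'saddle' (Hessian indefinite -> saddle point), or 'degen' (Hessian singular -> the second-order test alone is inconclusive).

Compute the Hessian H = grad^2 f:
  H = [[-5, 0], [0, -5]]
Verify stationarity: grad f(x*) = H x* + g = (0, 0).
Eigenvalues of H: -5, -5.
Both eigenvalues < 0, so H is negative definite -> x* is a strict local max.

max


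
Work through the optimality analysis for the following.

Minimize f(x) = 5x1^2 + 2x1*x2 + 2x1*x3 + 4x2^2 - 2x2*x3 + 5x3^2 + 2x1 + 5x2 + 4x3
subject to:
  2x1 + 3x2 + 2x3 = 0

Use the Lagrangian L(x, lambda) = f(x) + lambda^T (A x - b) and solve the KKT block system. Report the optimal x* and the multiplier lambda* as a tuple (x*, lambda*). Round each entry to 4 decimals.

Form the Lagrangian:
  L(x, lambda) = (1/2) x^T Q x + c^T x + lambda^T (A x - b)
Stationarity (grad_x L = 0): Q x + c + A^T lambda = 0.
Primal feasibility: A x = b.

This gives the KKT block system:
  [ Q   A^T ] [ x     ]   [-c ]
  [ A    0  ] [ lambda ] = [ b ]

Solving the linear system:
  x*      = (0.1738, -0.0488, -0.1006)
  lambda* = (-1.7195)
  f(x*)   = -0.1494

x* = (0.1738, -0.0488, -0.1006), lambda* = (-1.7195)


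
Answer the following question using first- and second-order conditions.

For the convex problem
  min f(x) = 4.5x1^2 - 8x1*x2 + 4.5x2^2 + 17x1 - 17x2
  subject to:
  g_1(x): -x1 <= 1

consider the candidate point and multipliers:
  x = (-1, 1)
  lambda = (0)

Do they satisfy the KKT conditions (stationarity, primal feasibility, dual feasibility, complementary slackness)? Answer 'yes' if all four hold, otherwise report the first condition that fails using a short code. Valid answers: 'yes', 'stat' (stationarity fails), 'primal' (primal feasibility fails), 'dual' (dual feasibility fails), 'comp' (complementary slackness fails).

Gradient of f: grad f(x) = Q x + c = (0, 0)
Constraint values g_i(x) = a_i^T x - b_i:
  g_1((-1, 1)) = 0
Stationarity residual: grad f(x) + sum_i lambda_i a_i = (0, 0)
  -> stationarity OK
Primal feasibility (all g_i <= 0): OK
Dual feasibility (all lambda_i >= 0): OK
Complementary slackness (lambda_i * g_i(x) = 0 for all i): OK

Verdict: yes, KKT holds.

yes


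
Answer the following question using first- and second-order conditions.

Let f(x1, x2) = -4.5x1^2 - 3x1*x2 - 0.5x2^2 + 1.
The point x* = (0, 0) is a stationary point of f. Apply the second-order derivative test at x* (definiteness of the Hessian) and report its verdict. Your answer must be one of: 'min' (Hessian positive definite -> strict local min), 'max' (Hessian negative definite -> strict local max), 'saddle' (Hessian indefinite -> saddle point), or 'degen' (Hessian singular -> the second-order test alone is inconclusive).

Compute the Hessian H = grad^2 f:
  H = [[-9, -3], [-3, -1]]
Verify stationarity: grad f(x*) = H x* + g = (0, 0).
Eigenvalues of H: -10, 0.
H has a zero eigenvalue (singular; negative semidefinite but not definite), so H is neither positive definite, negative definite, nor indefinite. The second-order test alone is inconclusive -> degen.
(Indeed, f is constant along the null direction of H through x*, so x* is not a strict local extremum.)

degen


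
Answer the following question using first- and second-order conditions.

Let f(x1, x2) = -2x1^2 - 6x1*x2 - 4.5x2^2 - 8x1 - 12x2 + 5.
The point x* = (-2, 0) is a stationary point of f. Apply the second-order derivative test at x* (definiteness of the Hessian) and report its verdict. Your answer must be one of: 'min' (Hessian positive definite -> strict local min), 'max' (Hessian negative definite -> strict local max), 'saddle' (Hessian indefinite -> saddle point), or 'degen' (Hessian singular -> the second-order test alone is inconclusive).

Compute the Hessian H = grad^2 f:
  H = [[-4, -6], [-6, -9]]
Verify stationarity: grad f(x*) = H x* + g = (0, 0).
Eigenvalues of H: -13, 0.
H has a zero eigenvalue (singular; negative semidefinite but not definite), so H is neither positive definite, negative definite, nor indefinite. The second-order test alone is inconclusive -> degen.
(Indeed, f is constant along the null direction of H through x*, so x* is not a strict local extremum.)

degen


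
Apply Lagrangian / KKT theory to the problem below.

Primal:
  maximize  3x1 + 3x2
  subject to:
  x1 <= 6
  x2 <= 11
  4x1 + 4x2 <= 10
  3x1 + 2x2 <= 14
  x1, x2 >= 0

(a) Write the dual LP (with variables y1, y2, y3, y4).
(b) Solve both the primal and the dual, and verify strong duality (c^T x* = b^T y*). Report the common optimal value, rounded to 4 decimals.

The standard primal-dual pair for 'max c^T x s.t. A x <= b, x >= 0' is:
  Dual:  min b^T y  s.t.  A^T y >= c,  y >= 0.

So the dual LP is:
  minimize  6y1 + 11y2 + 10y3 + 14y4
  subject to:
    y1 + 4y3 + 3y4 >= 3
    y2 + 4y3 + 2y4 >= 3
    y1, y2, y3, y4 >= 0

Solving the primal: x* = (2.5, 0).
  primal value c^T x* = 7.5.
Solving the dual: y* = (0, 0, 0.75, 0).
  dual value b^T y* = 7.5.
Strong duality: c^T x* = b^T y*. Confirmed.

7.5


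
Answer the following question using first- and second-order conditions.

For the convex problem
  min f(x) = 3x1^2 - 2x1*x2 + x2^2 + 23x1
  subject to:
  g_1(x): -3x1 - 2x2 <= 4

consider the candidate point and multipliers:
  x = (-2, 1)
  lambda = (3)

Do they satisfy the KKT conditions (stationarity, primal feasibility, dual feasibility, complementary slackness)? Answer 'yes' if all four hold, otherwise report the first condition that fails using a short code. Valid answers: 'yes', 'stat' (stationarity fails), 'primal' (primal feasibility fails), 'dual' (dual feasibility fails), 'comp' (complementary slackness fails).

Gradient of f: grad f(x) = Q x + c = (9, 6)
Constraint values g_i(x) = a_i^T x - b_i:
  g_1((-2, 1)) = 0
Stationarity residual: grad f(x) + sum_i lambda_i a_i = (0, 0)
  -> stationarity OK
Primal feasibility (all g_i <= 0): OK
Dual feasibility (all lambda_i >= 0): OK
Complementary slackness (lambda_i * g_i(x) = 0 for all i): OK

Verdict: yes, KKT holds.

yes


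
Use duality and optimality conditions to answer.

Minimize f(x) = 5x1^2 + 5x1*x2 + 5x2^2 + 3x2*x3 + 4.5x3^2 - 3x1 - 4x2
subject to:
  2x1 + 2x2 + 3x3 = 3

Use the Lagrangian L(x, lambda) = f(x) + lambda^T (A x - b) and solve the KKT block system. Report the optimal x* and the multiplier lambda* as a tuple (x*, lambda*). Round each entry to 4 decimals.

Form the Lagrangian:
  L(x, lambda) = (1/2) x^T Q x + c^T x + lambda^T (A x - b)
Stationarity (grad_x L = 0): Q x + c + A^T lambda = 0.
Primal feasibility: A x = b.

This gives the KKT block system:
  [ Q   A^T ] [ x     ]   [-c ]
  [ A    0  ] [ lambda ] = [ b ]

Solving the linear system:
  x*      = (0.4505, 0.3846, 0.4432)
  lambda* = (-1.7143)
  f(x*)   = 1.1264

x* = (0.4505, 0.3846, 0.4432), lambda* = (-1.7143)


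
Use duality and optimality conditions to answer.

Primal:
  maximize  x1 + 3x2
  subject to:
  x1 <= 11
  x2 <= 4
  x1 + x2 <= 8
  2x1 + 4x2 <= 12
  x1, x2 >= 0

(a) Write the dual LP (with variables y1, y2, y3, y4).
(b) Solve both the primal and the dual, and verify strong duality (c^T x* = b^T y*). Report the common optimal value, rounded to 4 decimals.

The standard primal-dual pair for 'max c^T x s.t. A x <= b, x >= 0' is:
  Dual:  min b^T y  s.t.  A^T y >= c,  y >= 0.

So the dual LP is:
  minimize  11y1 + 4y2 + 8y3 + 12y4
  subject to:
    y1 + y3 + 2y4 >= 1
    y2 + y3 + 4y4 >= 3
    y1, y2, y3, y4 >= 0

Solving the primal: x* = (0, 3).
  primal value c^T x* = 9.
Solving the dual: y* = (0, 0, 0, 0.75).
  dual value b^T y* = 9.
Strong duality: c^T x* = b^T y*. Confirmed.

9


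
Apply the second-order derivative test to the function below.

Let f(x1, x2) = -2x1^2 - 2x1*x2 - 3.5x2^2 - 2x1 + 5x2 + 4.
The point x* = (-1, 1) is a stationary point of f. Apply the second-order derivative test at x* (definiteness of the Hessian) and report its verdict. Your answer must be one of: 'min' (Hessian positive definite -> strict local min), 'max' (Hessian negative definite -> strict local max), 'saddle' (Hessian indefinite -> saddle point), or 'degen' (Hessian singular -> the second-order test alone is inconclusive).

Compute the Hessian H = grad^2 f:
  H = [[-4, -2], [-2, -7]]
Verify stationarity: grad f(x*) = H x* + g = (0, 0).
Eigenvalues of H: -8, -3.
Both eigenvalues < 0, so H is negative definite -> x* is a strict local max.

max


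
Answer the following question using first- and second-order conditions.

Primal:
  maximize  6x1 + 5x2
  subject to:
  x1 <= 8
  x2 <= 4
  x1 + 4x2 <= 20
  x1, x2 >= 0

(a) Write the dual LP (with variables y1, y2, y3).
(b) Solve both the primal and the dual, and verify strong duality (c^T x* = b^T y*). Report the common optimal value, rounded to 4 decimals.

The standard primal-dual pair for 'max c^T x s.t. A x <= b, x >= 0' is:
  Dual:  min b^T y  s.t.  A^T y >= c,  y >= 0.

So the dual LP is:
  minimize  8y1 + 4y2 + 20y3
  subject to:
    y1 + y3 >= 6
    y2 + 4y3 >= 5
    y1, y2, y3 >= 0

Solving the primal: x* = (8, 3).
  primal value c^T x* = 63.
Solving the dual: y* = (4.75, 0, 1.25).
  dual value b^T y* = 63.
Strong duality: c^T x* = b^T y*. Confirmed.

63


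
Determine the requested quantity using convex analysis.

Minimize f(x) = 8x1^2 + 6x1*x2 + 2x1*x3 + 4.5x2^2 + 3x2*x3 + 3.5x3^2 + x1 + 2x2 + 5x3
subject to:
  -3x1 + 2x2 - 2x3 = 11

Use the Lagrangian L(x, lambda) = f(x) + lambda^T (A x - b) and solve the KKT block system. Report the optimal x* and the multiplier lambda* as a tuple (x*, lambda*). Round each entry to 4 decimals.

Form the Lagrangian:
  L(x, lambda) = (1/2) x^T Q x + c^T x + lambda^T (A x - b)
Stationarity (grad_x L = 0): Q x + c + A^T lambda = 0.
Primal feasibility: A x = b.

This gives the KKT block system:
  [ Q   A^T ] [ x     ]   [-c ]
  [ A    0  ] [ lambda ] = [ b ]

Solving the linear system:
  x*      = (-1.0618, 1.844, -2.0633)
  lambda* = (-3.0174)
  f(x*)   = 12.7505

x* = (-1.0618, 1.844, -2.0633), lambda* = (-3.0174)


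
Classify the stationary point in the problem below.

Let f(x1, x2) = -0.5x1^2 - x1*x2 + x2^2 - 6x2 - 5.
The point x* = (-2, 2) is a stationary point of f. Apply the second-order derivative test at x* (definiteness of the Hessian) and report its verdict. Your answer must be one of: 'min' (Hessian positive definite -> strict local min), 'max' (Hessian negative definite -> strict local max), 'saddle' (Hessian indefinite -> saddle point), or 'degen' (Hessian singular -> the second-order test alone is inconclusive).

Compute the Hessian H = grad^2 f:
  H = [[-1, -1], [-1, 2]]
Verify stationarity: grad f(x*) = H x* + g = (0, 0).
Eigenvalues of H: -1.3028, 2.3028.
Eigenvalues have mixed signs, so H is indefinite -> x* is a saddle point.

saddle


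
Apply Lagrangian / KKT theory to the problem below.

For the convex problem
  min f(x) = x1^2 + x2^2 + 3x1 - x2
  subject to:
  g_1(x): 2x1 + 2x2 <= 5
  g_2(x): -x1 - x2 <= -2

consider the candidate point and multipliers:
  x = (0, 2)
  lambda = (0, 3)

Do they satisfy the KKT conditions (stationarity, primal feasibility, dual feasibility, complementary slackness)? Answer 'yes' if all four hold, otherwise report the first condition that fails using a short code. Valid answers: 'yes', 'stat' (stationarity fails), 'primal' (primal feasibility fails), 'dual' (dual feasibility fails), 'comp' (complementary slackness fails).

Gradient of f: grad f(x) = Q x + c = (3, 3)
Constraint values g_i(x) = a_i^T x - b_i:
  g_1((0, 2)) = -1
  g_2((0, 2)) = 0
Stationarity residual: grad f(x) + sum_i lambda_i a_i = (0, 0)
  -> stationarity OK
Primal feasibility (all g_i <= 0): OK
Dual feasibility (all lambda_i >= 0): OK
Complementary slackness (lambda_i * g_i(x) = 0 for all i): OK

Verdict: yes, KKT holds.

yes


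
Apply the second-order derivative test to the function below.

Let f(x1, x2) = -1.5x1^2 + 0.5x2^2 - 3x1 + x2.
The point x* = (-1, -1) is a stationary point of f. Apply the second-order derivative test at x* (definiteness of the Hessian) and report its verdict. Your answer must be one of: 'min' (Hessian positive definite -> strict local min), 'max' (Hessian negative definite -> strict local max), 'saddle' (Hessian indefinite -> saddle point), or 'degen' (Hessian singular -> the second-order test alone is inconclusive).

Compute the Hessian H = grad^2 f:
  H = [[-3, 0], [0, 1]]
Verify stationarity: grad f(x*) = H x* + g = (0, 0).
Eigenvalues of H: -3, 1.
Eigenvalues have mixed signs, so H is indefinite -> x* is a saddle point.

saddle


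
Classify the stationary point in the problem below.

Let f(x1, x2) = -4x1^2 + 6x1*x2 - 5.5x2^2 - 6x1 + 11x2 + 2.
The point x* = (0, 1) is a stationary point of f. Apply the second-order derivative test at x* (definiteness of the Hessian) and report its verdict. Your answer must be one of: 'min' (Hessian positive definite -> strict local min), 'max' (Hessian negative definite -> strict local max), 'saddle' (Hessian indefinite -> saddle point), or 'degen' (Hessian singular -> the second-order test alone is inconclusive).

Compute the Hessian H = grad^2 f:
  H = [[-8, 6], [6, -11]]
Verify stationarity: grad f(x*) = H x* + g = (0, 0).
Eigenvalues of H: -15.6847, -3.3153.
Both eigenvalues < 0, so H is negative definite -> x* is a strict local max.

max


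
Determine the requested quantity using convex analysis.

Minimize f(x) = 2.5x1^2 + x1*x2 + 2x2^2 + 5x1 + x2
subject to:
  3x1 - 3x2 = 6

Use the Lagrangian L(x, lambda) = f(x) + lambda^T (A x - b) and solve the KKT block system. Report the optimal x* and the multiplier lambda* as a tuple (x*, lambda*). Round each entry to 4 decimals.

Form the Lagrangian:
  L(x, lambda) = (1/2) x^T Q x + c^T x + lambda^T (A x - b)
Stationarity (grad_x L = 0): Q x + c + A^T lambda = 0.
Primal feasibility: A x = b.

This gives the KKT block system:
  [ Q   A^T ] [ x     ]   [-c ]
  [ A    0  ] [ lambda ] = [ b ]

Solving the linear system:
  x*      = (0.3636, -1.6364)
  lambda* = (-1.7273)
  f(x*)   = 5.2727

x* = (0.3636, -1.6364), lambda* = (-1.7273)


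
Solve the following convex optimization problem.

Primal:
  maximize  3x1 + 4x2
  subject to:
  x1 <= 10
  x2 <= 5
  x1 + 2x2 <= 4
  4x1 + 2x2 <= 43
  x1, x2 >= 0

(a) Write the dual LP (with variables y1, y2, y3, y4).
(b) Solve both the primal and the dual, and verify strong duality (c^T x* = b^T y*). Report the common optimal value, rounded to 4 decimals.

The standard primal-dual pair for 'max c^T x s.t. A x <= b, x >= 0' is:
  Dual:  min b^T y  s.t.  A^T y >= c,  y >= 0.

So the dual LP is:
  minimize  10y1 + 5y2 + 4y3 + 43y4
  subject to:
    y1 + y3 + 4y4 >= 3
    y2 + 2y3 + 2y4 >= 4
    y1, y2, y3, y4 >= 0

Solving the primal: x* = (4, 0).
  primal value c^T x* = 12.
Solving the dual: y* = (0, 0, 3, 0).
  dual value b^T y* = 12.
Strong duality: c^T x* = b^T y*. Confirmed.

12


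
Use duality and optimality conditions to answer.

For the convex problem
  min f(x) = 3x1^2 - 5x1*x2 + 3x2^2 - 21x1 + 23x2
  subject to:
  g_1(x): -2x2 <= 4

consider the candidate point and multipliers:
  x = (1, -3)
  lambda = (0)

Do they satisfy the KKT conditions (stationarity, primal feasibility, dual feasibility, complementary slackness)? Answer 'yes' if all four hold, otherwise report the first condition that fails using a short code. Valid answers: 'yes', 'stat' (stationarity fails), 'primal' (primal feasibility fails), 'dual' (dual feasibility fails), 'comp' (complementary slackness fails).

Gradient of f: grad f(x) = Q x + c = (0, 0)
Constraint values g_i(x) = a_i^T x - b_i:
  g_1((1, -3)) = 2
Stationarity residual: grad f(x) + sum_i lambda_i a_i = (0, 0)
  -> stationarity OK
Primal feasibility (all g_i <= 0): FAILS
Dual feasibility (all lambda_i >= 0): OK
Complementary slackness (lambda_i * g_i(x) = 0 for all i): OK

Verdict: the first failing condition is primal_feasibility -> primal.

primal


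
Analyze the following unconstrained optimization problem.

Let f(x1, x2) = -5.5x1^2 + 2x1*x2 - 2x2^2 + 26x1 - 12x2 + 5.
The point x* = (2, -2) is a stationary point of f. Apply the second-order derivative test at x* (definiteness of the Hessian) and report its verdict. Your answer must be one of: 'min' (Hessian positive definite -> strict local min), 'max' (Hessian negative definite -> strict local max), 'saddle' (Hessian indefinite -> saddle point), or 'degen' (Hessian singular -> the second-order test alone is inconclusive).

Compute the Hessian H = grad^2 f:
  H = [[-11, 2], [2, -4]]
Verify stationarity: grad f(x*) = H x* + g = (0, 0).
Eigenvalues of H: -11.5311, -3.4689.
Both eigenvalues < 0, so H is negative definite -> x* is a strict local max.

max


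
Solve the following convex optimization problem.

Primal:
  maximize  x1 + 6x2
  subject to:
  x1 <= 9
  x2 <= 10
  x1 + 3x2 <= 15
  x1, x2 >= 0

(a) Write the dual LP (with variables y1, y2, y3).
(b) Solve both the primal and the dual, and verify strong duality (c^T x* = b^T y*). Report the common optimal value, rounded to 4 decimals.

The standard primal-dual pair for 'max c^T x s.t. A x <= b, x >= 0' is:
  Dual:  min b^T y  s.t.  A^T y >= c,  y >= 0.

So the dual LP is:
  minimize  9y1 + 10y2 + 15y3
  subject to:
    y1 + y3 >= 1
    y2 + 3y3 >= 6
    y1, y2, y3 >= 0

Solving the primal: x* = (0, 5).
  primal value c^T x* = 30.
Solving the dual: y* = (0, 0, 2).
  dual value b^T y* = 30.
Strong duality: c^T x* = b^T y*. Confirmed.

30


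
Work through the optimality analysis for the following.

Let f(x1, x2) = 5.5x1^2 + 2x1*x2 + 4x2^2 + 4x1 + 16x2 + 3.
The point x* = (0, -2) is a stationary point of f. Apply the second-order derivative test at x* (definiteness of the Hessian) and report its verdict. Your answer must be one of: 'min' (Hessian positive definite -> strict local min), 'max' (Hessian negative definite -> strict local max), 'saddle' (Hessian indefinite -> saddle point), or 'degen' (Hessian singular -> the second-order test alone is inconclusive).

Compute the Hessian H = grad^2 f:
  H = [[11, 2], [2, 8]]
Verify stationarity: grad f(x*) = H x* + g = (0, 0).
Eigenvalues of H: 7, 12.
Both eigenvalues > 0, so H is positive definite -> x* is a strict local min.

min


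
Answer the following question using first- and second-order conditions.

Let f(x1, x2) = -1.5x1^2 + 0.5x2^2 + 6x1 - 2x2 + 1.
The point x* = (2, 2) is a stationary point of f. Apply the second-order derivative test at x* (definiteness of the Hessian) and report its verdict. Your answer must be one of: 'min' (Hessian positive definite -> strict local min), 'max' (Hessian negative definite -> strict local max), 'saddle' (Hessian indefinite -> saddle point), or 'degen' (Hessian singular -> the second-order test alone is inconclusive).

Compute the Hessian H = grad^2 f:
  H = [[-3, 0], [0, 1]]
Verify stationarity: grad f(x*) = H x* + g = (0, 0).
Eigenvalues of H: -3, 1.
Eigenvalues have mixed signs, so H is indefinite -> x* is a saddle point.

saddle


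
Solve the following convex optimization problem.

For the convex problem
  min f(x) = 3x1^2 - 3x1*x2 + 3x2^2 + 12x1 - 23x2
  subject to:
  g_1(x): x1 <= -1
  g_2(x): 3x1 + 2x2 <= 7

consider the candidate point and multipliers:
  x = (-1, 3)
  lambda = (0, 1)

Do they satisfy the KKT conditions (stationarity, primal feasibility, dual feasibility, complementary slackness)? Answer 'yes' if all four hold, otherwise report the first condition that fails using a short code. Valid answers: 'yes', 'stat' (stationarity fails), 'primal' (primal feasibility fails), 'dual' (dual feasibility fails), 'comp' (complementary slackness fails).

Gradient of f: grad f(x) = Q x + c = (-3, -2)
Constraint values g_i(x) = a_i^T x - b_i:
  g_1((-1, 3)) = 0
  g_2((-1, 3)) = -4
Stationarity residual: grad f(x) + sum_i lambda_i a_i = (0, 0)
  -> stationarity OK
Primal feasibility (all g_i <= 0): OK
Dual feasibility (all lambda_i >= 0): OK
Complementary slackness (lambda_i * g_i(x) = 0 for all i): FAILS

Verdict: the first failing condition is complementary_slackness -> comp.

comp


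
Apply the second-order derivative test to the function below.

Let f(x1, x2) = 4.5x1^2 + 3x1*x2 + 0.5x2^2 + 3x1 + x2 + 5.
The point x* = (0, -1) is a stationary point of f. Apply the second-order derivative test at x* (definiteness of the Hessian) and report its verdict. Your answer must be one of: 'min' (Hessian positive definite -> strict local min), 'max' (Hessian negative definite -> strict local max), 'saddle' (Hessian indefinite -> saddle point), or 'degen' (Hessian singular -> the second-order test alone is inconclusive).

Compute the Hessian H = grad^2 f:
  H = [[9, 3], [3, 1]]
Verify stationarity: grad f(x*) = H x* + g = (0, 0).
Eigenvalues of H: 0, 10.
H has a zero eigenvalue (singular; positive semidefinite but not definite), so H is neither positive definite, negative definite, nor indefinite. The second-order test alone is inconclusive -> degen.
(Indeed, f is constant along the null direction of H through x*, so x* is not a strict local extremum.)

degen


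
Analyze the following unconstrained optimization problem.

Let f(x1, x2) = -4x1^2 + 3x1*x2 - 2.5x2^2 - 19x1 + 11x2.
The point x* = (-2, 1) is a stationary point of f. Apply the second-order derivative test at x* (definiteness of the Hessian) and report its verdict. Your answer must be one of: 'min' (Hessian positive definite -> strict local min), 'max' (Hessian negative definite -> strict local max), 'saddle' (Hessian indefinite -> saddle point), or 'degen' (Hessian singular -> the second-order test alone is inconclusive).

Compute the Hessian H = grad^2 f:
  H = [[-8, 3], [3, -5]]
Verify stationarity: grad f(x*) = H x* + g = (0, 0).
Eigenvalues of H: -9.8541, -3.1459.
Both eigenvalues < 0, so H is negative definite -> x* is a strict local max.

max


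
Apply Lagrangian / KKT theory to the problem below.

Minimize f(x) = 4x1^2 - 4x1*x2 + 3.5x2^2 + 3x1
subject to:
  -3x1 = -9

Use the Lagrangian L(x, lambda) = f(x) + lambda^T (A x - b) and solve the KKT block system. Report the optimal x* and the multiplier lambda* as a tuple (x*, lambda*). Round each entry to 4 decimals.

Form the Lagrangian:
  L(x, lambda) = (1/2) x^T Q x + c^T x + lambda^T (A x - b)
Stationarity (grad_x L = 0): Q x + c + A^T lambda = 0.
Primal feasibility: A x = b.

This gives the KKT block system:
  [ Q   A^T ] [ x     ]   [-c ]
  [ A    0  ] [ lambda ] = [ b ]

Solving the linear system:
  x*      = (3, 1.7143)
  lambda* = (6.7143)
  f(x*)   = 34.7143

x* = (3, 1.7143), lambda* = (6.7143)


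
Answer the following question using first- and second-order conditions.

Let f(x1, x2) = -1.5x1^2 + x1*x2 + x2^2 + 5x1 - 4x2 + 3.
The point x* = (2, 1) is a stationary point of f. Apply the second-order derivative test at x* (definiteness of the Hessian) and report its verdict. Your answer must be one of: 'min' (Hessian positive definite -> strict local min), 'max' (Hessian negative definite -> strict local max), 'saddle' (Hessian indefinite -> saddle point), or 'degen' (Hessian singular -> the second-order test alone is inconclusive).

Compute the Hessian H = grad^2 f:
  H = [[-3, 1], [1, 2]]
Verify stationarity: grad f(x*) = H x* + g = (0, 0).
Eigenvalues of H: -3.1926, 2.1926.
Eigenvalues have mixed signs, so H is indefinite -> x* is a saddle point.

saddle


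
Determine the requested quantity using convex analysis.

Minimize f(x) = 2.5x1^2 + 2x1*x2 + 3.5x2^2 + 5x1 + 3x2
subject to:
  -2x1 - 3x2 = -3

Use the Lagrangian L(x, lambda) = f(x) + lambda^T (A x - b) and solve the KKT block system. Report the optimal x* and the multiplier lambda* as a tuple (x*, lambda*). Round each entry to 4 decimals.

Form the Lagrangian:
  L(x, lambda) = (1/2) x^T Q x + c^T x + lambda^T (A x - b)
Stationarity (grad_x L = 0): Q x + c + A^T lambda = 0.
Primal feasibility: A x = b.

This gives the KKT block system:
  [ Q   A^T ] [ x     ]   [-c ]
  [ A    0  ] [ lambda ] = [ b ]

Solving the linear system:
  x*      = (-0.0612, 1.0408)
  lambda* = (3.3878)
  f(x*)   = 6.4898

x* = (-0.0612, 1.0408), lambda* = (3.3878)


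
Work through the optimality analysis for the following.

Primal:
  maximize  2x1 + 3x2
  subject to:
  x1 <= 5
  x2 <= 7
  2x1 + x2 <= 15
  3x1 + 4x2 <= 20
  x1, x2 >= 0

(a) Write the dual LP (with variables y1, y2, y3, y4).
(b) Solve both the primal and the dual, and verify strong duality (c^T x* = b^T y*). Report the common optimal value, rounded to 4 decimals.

The standard primal-dual pair for 'max c^T x s.t. A x <= b, x >= 0' is:
  Dual:  min b^T y  s.t.  A^T y >= c,  y >= 0.

So the dual LP is:
  minimize  5y1 + 7y2 + 15y3 + 20y4
  subject to:
    y1 + 2y3 + 3y4 >= 2
    y2 + y3 + 4y4 >= 3
    y1, y2, y3, y4 >= 0

Solving the primal: x* = (0, 5).
  primal value c^T x* = 15.
Solving the dual: y* = (0, 0, 0, 0.75).
  dual value b^T y* = 15.
Strong duality: c^T x* = b^T y*. Confirmed.

15


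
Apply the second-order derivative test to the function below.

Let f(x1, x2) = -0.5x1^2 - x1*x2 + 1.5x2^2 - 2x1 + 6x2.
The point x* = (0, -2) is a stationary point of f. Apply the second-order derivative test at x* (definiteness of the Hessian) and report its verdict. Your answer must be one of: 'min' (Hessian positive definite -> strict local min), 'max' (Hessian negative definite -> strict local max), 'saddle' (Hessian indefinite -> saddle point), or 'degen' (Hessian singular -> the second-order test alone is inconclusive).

Compute the Hessian H = grad^2 f:
  H = [[-1, -1], [-1, 3]]
Verify stationarity: grad f(x*) = H x* + g = (0, 0).
Eigenvalues of H: -1.2361, 3.2361.
Eigenvalues have mixed signs, so H is indefinite -> x* is a saddle point.

saddle


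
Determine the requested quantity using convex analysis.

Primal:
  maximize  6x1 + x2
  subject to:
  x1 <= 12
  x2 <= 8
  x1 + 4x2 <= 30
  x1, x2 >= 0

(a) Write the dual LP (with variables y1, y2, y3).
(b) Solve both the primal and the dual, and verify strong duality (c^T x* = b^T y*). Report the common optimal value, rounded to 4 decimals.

The standard primal-dual pair for 'max c^T x s.t. A x <= b, x >= 0' is:
  Dual:  min b^T y  s.t.  A^T y >= c,  y >= 0.

So the dual LP is:
  minimize  12y1 + 8y2 + 30y3
  subject to:
    y1 + y3 >= 6
    y2 + 4y3 >= 1
    y1, y2, y3 >= 0

Solving the primal: x* = (12, 4.5).
  primal value c^T x* = 76.5.
Solving the dual: y* = (5.75, 0, 0.25).
  dual value b^T y* = 76.5.
Strong duality: c^T x* = b^T y*. Confirmed.

76.5


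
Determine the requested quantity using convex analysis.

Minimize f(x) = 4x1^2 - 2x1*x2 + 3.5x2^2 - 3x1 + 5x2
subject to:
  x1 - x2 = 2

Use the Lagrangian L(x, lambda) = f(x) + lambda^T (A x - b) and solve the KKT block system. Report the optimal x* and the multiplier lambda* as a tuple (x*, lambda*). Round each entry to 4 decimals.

Form the Lagrangian:
  L(x, lambda) = (1/2) x^T Q x + c^T x + lambda^T (A x - b)
Stationarity (grad_x L = 0): Q x + c + A^T lambda = 0.
Primal feasibility: A x = b.

This gives the KKT block system:
  [ Q   A^T ] [ x     ]   [-c ]
  [ A    0  ] [ lambda ] = [ b ]

Solving the linear system:
  x*      = (0.7273, -1.2727)
  lambda* = (-5.3636)
  f(x*)   = 1.0909

x* = (0.7273, -1.2727), lambda* = (-5.3636)


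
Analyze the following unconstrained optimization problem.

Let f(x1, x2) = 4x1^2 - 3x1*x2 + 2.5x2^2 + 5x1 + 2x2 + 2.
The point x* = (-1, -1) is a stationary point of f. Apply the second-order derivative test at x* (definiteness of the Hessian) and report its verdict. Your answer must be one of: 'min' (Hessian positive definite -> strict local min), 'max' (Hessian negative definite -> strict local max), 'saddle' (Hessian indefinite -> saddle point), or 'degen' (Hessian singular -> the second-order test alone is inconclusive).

Compute the Hessian H = grad^2 f:
  H = [[8, -3], [-3, 5]]
Verify stationarity: grad f(x*) = H x* + g = (0, 0).
Eigenvalues of H: 3.1459, 9.8541.
Both eigenvalues > 0, so H is positive definite -> x* is a strict local min.

min


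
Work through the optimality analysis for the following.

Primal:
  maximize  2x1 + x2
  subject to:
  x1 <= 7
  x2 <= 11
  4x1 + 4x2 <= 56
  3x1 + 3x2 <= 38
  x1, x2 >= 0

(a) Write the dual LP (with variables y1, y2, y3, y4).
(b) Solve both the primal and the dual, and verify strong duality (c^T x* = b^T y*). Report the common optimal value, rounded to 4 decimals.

The standard primal-dual pair for 'max c^T x s.t. A x <= b, x >= 0' is:
  Dual:  min b^T y  s.t.  A^T y >= c,  y >= 0.

So the dual LP is:
  minimize  7y1 + 11y2 + 56y3 + 38y4
  subject to:
    y1 + 4y3 + 3y4 >= 2
    y2 + 4y3 + 3y4 >= 1
    y1, y2, y3, y4 >= 0

Solving the primal: x* = (7, 5.6667).
  primal value c^T x* = 19.6667.
Solving the dual: y* = (1, 0, 0, 0.3333).
  dual value b^T y* = 19.6667.
Strong duality: c^T x* = b^T y*. Confirmed.

19.6667
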